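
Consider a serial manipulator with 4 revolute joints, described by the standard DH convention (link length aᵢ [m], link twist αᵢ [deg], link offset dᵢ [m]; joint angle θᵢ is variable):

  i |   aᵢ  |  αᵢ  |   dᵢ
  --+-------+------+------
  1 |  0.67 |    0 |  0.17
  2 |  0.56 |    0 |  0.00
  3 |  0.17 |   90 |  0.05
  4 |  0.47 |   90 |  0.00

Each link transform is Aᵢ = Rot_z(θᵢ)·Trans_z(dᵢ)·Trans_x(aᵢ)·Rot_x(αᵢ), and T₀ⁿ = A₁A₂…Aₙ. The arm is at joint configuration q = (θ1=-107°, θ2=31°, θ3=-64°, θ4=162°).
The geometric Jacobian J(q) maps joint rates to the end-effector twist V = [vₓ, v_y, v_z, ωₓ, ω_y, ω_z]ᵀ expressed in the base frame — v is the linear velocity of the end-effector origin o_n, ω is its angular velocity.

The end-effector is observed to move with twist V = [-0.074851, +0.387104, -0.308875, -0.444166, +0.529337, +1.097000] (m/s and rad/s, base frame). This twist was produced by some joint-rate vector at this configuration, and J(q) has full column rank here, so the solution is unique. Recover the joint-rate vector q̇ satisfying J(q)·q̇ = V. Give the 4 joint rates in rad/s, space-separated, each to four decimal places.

o_n = [0.1518, -1.0060, 0.3652]
J₁: ẑ×o_n = [1.0060, 0.1518, -0.0000], ω = ẑ
J2: z=[0.0000, 0.0000, 1.0000] o=[-0.1959, -0.6407, 0.1700] → [0.3653, 0.3477, -0.0000, 0.0000, 0.0000, 1.0000]
J3: z=[0.0000, 0.0000, 1.0000] o=[-0.0604, -1.1841, 0.1700] → [-0.1780, 0.2122, 0.0000, 0.0000, 0.0000, 1.0000]
J4: z=[-0.6428, 0.7660, 0.0000] o=[-0.1906, -1.2934, 0.2200] → [0.1113, 0.0934, -0.4470, -0.6428, 0.7660, 0.0000]
q̇ = J⁺·V = [-0.2220, 0.5640, 0.7550, 0.6910]

-0.2220 0.5640 0.7550 0.6910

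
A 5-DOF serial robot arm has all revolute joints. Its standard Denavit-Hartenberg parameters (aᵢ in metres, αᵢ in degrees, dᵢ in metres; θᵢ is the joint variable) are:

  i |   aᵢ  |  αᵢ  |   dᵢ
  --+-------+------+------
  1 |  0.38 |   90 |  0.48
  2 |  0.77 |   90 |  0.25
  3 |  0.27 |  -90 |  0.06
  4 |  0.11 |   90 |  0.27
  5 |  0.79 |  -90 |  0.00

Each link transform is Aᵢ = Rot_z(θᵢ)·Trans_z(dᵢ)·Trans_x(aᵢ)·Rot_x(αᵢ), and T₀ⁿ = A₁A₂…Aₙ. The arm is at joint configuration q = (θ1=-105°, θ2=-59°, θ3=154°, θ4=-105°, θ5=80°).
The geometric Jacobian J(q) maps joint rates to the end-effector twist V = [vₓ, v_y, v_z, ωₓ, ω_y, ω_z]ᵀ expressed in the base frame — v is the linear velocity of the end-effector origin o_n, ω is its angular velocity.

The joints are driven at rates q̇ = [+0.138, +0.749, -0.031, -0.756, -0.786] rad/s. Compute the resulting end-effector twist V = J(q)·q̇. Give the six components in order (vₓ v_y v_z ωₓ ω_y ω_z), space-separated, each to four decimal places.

0.1034 0.1633 -0.7016 -1.6163 0.7732 0.3500

o_n = [0.5323, -0.3378, 0.2186]
J₁: ẑ×o_n = [0.3378, 0.5323, -0.0000], ω = ẑ
J2: z=[-0.9659, 0.2588, 0.0000] o=[-0.0984, -0.3671, 0.4800] → [-0.0676, -0.2525, -0.1915, -0.9659, 0.2588, 0.0000]
J3: z=[0.2219, 0.8280, -0.5150] o=[-0.4425, -0.6854, -0.1800] → [0.5091, -0.5905, -0.7300, 0.2219, 0.8280, -0.5150]
J4: z=[0.9266, -0.0145, 0.3758] o=[-0.5111, -0.4844, -0.0029] → [-0.0583, 0.1868, 0.1510, 0.9266, -0.0145, 0.3758]
J5: z=[0.2359, -0.7558, -0.6109] o=[-0.2287, -0.4163, 0.0219] → [-0.1007, -0.5113, 0.5937, 0.2359, -0.7558, -0.6109]
V = J·q̇ = [0.1034, 0.1633, -0.7016, -1.6163, 0.7732, 0.3500]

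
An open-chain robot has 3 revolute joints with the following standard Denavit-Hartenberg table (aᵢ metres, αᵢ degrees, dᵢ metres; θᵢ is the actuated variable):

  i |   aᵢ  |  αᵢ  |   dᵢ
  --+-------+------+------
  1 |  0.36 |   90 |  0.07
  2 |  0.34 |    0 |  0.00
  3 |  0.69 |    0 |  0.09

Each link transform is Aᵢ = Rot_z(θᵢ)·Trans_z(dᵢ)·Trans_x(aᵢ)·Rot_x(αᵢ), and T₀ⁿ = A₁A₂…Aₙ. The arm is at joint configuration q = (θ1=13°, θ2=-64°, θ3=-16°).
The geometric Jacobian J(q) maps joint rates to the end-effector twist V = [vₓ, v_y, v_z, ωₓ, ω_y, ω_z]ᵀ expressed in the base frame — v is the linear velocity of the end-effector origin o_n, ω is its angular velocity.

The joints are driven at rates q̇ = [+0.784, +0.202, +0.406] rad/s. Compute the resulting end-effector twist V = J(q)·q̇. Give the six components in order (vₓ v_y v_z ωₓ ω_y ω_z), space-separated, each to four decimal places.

o_n = [0.6330, 0.0538, -0.9151]
J₁: ẑ×o_n = [-0.0538, 0.6330, 0.0000], ω = ẑ
J2: z=[0.2250, -0.9744, 0.0000] o=[0.3508, 0.0810, 0.0700] → [0.9599, 0.2216, 0.2689, 0.2250, -0.9744, 0.0000]
J3: z=[0.2250, -0.9744, 0.0000] o=[0.4960, 0.1145, -0.2356] → [0.6621, 0.1529, 0.1198, 0.2250, -0.9744, 0.0000]
V = J·q̇ = [0.4205, 0.6031, 0.1030, 0.1368, -0.5924, 0.7840]

0.4205 0.6031 0.1030 0.1368 -0.5924 0.7840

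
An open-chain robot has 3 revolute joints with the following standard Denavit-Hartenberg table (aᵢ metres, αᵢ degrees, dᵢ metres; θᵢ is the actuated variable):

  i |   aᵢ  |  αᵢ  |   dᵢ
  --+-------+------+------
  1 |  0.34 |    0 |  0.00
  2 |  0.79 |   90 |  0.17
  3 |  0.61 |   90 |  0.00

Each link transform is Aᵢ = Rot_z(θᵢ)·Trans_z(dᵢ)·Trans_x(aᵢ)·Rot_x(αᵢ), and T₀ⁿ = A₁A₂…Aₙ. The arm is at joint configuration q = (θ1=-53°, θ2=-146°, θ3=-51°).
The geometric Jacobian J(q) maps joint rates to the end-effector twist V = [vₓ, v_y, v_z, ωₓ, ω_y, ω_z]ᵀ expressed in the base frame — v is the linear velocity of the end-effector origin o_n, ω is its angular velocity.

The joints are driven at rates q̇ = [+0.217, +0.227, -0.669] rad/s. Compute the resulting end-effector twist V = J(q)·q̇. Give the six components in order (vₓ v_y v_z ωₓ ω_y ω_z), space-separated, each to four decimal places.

o_n = [-0.9053, 0.1106, -0.3041]
J₁: ẑ×o_n = [-0.1106, -0.9053, 0.0000], ω = ẑ
J2: z=[0.0000, 0.0000, 1.0000] o=[0.2046, -0.2715, 0.0000] → [-0.3822, -1.1099, 0.0000, 0.0000, 0.0000, 1.0000]
J3: z=[0.3256, 0.9455, 0.0000] o=[-0.5423, -0.0143, 0.1700] → [-0.4482, 0.1543, 0.3839, 0.3256, 0.9455, 0.0000]
V = J·q̇ = [0.1891, -0.5517, -0.2568, -0.2178, -0.6326, 0.4440]

0.1891 -0.5517 -0.2568 -0.2178 -0.6326 0.4440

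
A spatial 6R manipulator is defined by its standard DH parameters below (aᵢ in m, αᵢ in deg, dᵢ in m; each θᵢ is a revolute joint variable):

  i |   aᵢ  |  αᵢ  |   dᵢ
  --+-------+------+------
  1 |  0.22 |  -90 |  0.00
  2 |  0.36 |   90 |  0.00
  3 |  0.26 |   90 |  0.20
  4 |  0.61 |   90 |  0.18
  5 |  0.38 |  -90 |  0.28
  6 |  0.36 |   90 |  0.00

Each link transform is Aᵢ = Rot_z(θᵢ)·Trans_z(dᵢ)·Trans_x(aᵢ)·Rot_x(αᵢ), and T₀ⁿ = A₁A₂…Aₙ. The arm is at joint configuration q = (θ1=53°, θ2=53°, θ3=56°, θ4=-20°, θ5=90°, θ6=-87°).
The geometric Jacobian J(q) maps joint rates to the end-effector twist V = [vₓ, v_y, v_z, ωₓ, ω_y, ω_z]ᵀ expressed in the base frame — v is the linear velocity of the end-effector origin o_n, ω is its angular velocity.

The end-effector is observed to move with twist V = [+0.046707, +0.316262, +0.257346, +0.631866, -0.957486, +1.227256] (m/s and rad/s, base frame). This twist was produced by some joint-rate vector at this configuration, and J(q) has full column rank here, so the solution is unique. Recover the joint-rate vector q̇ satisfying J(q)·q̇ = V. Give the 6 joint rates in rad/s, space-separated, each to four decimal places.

0.4610 -0.3510 0.7030 -0.2910 0.8840 0.8240

o_n = [0.1197, 0.4675, -1.3120]
J₁: ẑ×o_n = [-0.4675, 0.1197, 0.0000], ω = ẑ
J2: z=[-0.7986, 0.6018, 0.0000] o=[0.1324, 0.1757, 0.0000] → [-0.7896, -1.0478, -0.2254, -0.7986, 0.6018, 0.0000]
J3: z=[0.4806, 0.6378, 0.6018] o=[0.2628, 0.3487, -0.2875] → [-0.7250, 0.4063, 0.1483, 0.4806, 0.6378, 0.6018]
J4: z=[0.7469, 0.0619, -0.6621] o=[0.2394, 0.6759, -0.2833] → [-0.2017, 0.8476, -0.1482, 0.7469, 0.0619, -0.6621]
J5: z=[-0.2945, -0.8619, -0.4128] o=[0.0102, 0.9940, -0.7840] → [0.2378, -0.2007, 0.2495, -0.2945, -0.8619, -0.4128]
J6: z=[0.5962, -0.5032, 0.6255] o=[0.2115, 0.7762, -1.1512] → [0.2740, 0.0385, -0.2303, 0.5962, -0.5032, 0.6255]
q̇ = J⁺·V = [0.4610, -0.3510, 0.7030, -0.2910, 0.8840, 0.8240]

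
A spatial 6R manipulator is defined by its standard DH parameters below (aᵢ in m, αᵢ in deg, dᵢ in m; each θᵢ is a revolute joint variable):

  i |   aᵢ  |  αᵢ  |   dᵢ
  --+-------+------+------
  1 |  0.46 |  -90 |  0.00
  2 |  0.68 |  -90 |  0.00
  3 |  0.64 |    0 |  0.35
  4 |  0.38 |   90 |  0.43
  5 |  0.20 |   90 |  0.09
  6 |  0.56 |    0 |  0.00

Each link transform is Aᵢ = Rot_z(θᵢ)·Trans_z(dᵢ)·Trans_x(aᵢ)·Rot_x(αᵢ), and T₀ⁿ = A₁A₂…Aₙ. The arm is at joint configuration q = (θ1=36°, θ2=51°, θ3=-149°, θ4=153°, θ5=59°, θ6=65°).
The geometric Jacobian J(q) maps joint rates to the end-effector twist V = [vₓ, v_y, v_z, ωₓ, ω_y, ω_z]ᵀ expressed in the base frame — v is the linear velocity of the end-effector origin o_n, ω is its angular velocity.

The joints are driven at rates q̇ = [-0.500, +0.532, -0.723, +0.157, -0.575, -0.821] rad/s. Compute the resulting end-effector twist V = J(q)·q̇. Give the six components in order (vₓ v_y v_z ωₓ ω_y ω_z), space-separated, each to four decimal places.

-0.2626 -0.5382 0.1800 -0.2922 -0.2031 0.1668

o_n = [-0.4775, 0.7451, -1.3299]
J₁: ẑ×o_n = [-0.7451, -0.4775, 0.0000], ω = ẑ
J2: z=[-0.5878, 0.8090, 0.0000] o=[0.3721, 0.2704, 0.0000] → [-1.0759, -0.7817, 0.4084, -0.5878, 0.8090, 0.0000]
J3: z=[-0.6287, -0.4568, -0.6293] o=[0.7184, 0.5219, -0.5285] → [0.5066, 0.2487, -0.6866, -0.6287, -0.4568, -0.6293]
J4: z=[-0.6287, -0.4568, -0.6293] o=[0.0253, 0.4258, -0.3224] → [0.6612, -0.3170, -0.4304, -0.6287, -0.4568, -0.6293]
J5: z=[-0.5508, 0.8328, -0.0542] o=[-0.0365, 0.3481, -0.8876] → [-0.3468, -0.2197, 0.1486, -0.5508, 0.8328, -0.0542]
J6: z=[0.7943, 0.5032, -0.3404] o=[-0.1373, 0.3770, -1.0802] → [-0.0003, 0.3141, 0.4636, 0.7943, 0.5032, -0.3404]
V = J·q̇ = [-0.2626, -0.5382, 0.1800, -0.2922, -0.2031, 0.1668]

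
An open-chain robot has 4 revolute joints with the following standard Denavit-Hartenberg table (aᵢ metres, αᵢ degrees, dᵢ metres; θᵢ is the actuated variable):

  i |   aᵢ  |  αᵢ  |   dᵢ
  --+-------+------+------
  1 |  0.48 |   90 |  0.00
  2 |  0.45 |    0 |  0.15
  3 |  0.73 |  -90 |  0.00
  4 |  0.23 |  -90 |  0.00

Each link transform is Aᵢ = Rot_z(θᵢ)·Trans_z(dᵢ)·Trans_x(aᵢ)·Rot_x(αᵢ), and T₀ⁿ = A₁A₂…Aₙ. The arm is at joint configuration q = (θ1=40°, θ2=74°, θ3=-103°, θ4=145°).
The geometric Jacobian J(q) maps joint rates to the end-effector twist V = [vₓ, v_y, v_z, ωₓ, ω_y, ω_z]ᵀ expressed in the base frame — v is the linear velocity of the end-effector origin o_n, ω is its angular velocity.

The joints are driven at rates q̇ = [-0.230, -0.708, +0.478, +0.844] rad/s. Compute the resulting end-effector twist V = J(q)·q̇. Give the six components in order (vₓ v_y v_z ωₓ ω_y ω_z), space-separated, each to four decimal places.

o_n = [0.8372, 0.6789, 0.1700]
J₁: ẑ×o_n = [-0.6789, 0.8372, 0.0000], ω = ẑ
J2: z=[0.6428, -0.7660, 0.0000] o=[0.3677, 0.3085, 0.0000] → [-0.1302, -0.1093, 0.5977, 0.6428, -0.7660, 0.0000]
J3: z=[0.6428, -0.7660, 0.0000] o=[0.5591, 0.2734, 0.4326] → [0.2011, 0.1688, 0.4737, 0.6428, -0.7660, 0.0000]
J4: z=[0.3714, 0.3116, 0.8746] o=[1.0482, 0.6838, 0.0787] → [0.0327, -0.2185, 0.0640, 0.3714, 0.3116, 0.8746]
V = J·q̇ = [0.3721, -0.2189, -0.1428, 0.1656, 0.4392, 0.5082]

0.3721 -0.2189 -0.1428 0.1656 0.4392 0.5082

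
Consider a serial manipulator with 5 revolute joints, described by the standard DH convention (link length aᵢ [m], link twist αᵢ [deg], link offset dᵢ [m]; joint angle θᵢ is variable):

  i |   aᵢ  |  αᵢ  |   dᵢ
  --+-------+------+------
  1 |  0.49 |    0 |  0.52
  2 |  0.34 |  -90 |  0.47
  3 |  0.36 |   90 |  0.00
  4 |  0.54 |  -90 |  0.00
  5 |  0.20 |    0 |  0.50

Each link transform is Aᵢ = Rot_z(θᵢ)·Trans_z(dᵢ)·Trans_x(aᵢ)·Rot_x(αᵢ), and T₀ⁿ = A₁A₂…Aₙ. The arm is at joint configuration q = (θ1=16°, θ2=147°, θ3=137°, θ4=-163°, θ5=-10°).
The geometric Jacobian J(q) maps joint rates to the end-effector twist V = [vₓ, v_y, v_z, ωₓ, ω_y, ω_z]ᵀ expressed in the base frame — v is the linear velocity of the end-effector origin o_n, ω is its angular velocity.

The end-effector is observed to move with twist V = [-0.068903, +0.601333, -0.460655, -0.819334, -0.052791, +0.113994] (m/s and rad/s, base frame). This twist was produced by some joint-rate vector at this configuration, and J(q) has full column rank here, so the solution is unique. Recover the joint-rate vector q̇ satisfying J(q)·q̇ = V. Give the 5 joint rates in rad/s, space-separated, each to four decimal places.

o_n = [0.1871, 0.9472, 1.1000]
J₁: ẑ×o_n = [-0.9472, 0.1871, 0.0000], ω = ẑ
J2: z=[0.0000, 0.0000, 1.0000] o=[0.4710, 0.1351, 0.5200] → [-0.8121, -0.2839, 0.0000, 0.0000, 0.0000, 1.0000]
J3: z=[-0.2924, -0.9563, 0.0000] o=[0.1459, 0.2345, 0.9900] → [-0.1052, 0.0322, -0.1689, -0.2924, -0.9563, 0.0000]
J4: z=[-0.6522, 0.1994, -0.7314] o=[0.3977, 0.1575, 0.7445] → [0.6484, 0.3859, -0.4730, -0.6522, 0.1994, -0.7314]
J5: z=[0.4841, 0.8520, -0.1994] o=[0.0826, 0.4189, 1.0967] → [0.1082, -0.0225, 0.1667, 0.4841, 0.8520, -0.1994]
q̇ = J⁺·V = [0.9130, -0.3380, -0.5190, 0.8610, -0.8460]

0.9130 -0.3380 -0.5190 0.8610 -0.8460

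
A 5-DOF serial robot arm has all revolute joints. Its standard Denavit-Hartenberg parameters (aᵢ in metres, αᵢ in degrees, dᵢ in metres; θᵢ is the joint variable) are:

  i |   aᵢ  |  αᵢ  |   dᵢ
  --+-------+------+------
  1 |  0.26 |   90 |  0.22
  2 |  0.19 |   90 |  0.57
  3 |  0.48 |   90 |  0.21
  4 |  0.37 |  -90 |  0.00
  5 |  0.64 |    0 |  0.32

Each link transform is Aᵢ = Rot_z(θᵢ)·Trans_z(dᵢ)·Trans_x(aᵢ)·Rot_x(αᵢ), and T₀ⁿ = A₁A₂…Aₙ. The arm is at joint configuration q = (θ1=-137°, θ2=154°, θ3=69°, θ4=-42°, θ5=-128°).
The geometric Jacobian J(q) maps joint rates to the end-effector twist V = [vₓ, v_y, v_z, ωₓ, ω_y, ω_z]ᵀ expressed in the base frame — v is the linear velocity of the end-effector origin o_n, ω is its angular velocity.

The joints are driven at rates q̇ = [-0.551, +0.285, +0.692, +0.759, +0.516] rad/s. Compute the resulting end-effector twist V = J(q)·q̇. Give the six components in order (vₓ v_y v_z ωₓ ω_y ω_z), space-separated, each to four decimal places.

0.3523 0.6421 -0.2494 -0.0264 0.4339 0.7805

o_n = [-0.4412, 0.9841, 1.0329]
J₁: ẑ×o_n = [-0.9841, -0.4412, 0.0000], ω = ẑ
J2: z=[-0.6820, 0.7314, 0.0000] o=[-0.1902, -0.1773, 0.2200] → [0.5945, 0.5544, -0.6084, -0.6820, 0.7314, 0.0000]
J3: z=[-0.3206, -0.2990, 0.8988] o=[-0.4540, 0.3560, 0.3033] → [-0.7826, 0.2454, -0.1975, -0.3206, -0.2990, 0.8988]
J4: z=[0.8581, 0.3102, 0.4093] o=[-0.7139, 0.7264, 0.5674] → [0.0389, -0.2878, 0.1365, 0.8581, 0.3102, 0.4093]
J5: z=[-0.5067, 0.3817, 0.7731] o=[-0.7448, 1.0486, 0.3881] → [0.2960, 0.5613, -0.0832, -0.5067, 0.3817, 0.7731]
V = J·q̇ = [0.3523, 0.6421, -0.2494, -0.0264, 0.4339, 0.7805]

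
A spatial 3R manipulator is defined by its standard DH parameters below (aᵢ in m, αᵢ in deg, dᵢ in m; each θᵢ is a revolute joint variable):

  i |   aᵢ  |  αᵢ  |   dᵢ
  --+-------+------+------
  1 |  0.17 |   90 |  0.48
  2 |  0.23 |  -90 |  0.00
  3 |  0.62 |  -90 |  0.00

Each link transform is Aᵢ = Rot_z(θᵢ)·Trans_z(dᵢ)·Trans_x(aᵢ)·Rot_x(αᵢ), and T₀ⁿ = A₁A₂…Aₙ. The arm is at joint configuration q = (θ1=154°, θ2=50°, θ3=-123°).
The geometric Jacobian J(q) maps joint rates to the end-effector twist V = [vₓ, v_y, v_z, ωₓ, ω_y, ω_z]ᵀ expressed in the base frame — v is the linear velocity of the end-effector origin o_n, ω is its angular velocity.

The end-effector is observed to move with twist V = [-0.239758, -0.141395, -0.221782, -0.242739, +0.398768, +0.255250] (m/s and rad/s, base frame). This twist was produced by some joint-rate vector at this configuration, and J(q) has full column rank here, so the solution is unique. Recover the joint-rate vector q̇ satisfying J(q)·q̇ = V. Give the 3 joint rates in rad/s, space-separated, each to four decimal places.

0.5850 0.2520 -0.5130

o_n = [0.1374, 0.5115, 0.3975]
J₁: ẑ×o_n = [-0.5115, 0.1374, 0.0000], ω = ẑ
J2: z=[0.4384, 0.8988, 0.0000] o=[-0.1528, 0.0745, 0.4800] → [-0.0741, 0.0362, -0.0692, 0.4384, 0.8988, 0.0000]
J3: z=[0.6885, -0.3358, 0.6428] o=[-0.2857, 0.1393, 0.6562] → [-0.1524, 0.4500, 0.3983, 0.6885, -0.3358, 0.6428]
q̇ = J⁺·V = [0.5850, 0.2520, -0.5130]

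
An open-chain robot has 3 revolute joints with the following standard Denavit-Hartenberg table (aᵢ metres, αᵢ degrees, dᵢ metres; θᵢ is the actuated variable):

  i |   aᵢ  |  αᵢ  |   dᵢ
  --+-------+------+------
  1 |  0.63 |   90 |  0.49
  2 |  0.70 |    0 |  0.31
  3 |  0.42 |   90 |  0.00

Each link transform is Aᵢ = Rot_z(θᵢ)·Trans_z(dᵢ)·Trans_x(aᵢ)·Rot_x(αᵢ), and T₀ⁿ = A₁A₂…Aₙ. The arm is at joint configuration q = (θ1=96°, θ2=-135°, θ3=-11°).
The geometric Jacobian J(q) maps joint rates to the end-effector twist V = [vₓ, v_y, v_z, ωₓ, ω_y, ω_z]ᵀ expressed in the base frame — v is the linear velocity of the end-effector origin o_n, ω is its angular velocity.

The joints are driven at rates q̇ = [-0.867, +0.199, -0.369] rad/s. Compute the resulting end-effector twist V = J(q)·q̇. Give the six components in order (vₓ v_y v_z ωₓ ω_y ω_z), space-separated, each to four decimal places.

o_n = [0.3306, -0.1796, -0.2398]
J₁: ẑ×o_n = [0.1796, 0.3306, -0.0000], ω = ẑ
J2: z=[0.9945, 0.1045, 0.0000] o=[-0.0659, 0.6265, 0.4900] → [-0.0763, 0.7258, -0.8432, 0.9945, 0.1045, 0.0000]
J3: z=[0.9945, 0.1045, 0.0000] o=[0.2942, 0.1667, -0.0050] → [-0.0245, 0.2336, -0.3482, 0.9945, 0.1045, 0.0000]
V = J·q̇ = [-0.1618, -0.2284, -0.0393, -0.1691, -0.0178, -0.8670]

-0.1618 -0.2284 -0.0393 -0.1691 -0.0178 -0.8670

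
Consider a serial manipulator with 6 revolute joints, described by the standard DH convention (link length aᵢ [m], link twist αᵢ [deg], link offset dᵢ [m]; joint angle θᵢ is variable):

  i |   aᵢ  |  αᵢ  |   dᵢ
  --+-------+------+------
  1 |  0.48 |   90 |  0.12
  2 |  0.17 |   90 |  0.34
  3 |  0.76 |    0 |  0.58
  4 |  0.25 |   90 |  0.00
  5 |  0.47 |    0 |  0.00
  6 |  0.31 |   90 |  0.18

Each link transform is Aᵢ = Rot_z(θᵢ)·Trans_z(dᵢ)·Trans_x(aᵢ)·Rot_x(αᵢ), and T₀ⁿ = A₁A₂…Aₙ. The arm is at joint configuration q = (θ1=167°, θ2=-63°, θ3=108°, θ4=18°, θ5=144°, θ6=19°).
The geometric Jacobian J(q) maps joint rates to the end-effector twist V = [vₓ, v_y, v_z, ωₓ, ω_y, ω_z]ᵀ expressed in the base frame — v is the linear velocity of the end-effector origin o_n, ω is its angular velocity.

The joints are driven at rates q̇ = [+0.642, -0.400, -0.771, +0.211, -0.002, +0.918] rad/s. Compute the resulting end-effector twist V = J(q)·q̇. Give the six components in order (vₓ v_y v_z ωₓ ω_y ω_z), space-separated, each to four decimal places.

o_n = [0.3929, 0.7543, -0.6053]
J₁: ẑ×o_n = [-0.7543, 0.3929, 0.0000], ω = ẑ
J2: z=[0.2250, 0.9744, 0.0000] o=[-0.4677, 0.1080, 0.1200] → [-0.7067, 0.1632, -0.6932, 0.2250, 0.9744, 0.0000]
J3: z=[0.8682, -0.2004, -0.4540] o=[-0.4664, 0.4566, -0.0315] → [0.2502, 0.1081, 0.4307, 0.8682, -0.2004, -0.4540]
J4: z=[0.8682, -0.2004, -0.4540] o=[0.3036, 1.0207, -0.0855] → [-0.0167, 0.4107, -0.2133, 0.8682, -0.2004, -0.4540]
J5: z=[-0.2256, 0.6553, -0.7208] o=[0.4141, 1.2027, 0.0454] → [-0.7497, -0.1316, 0.1151, -0.2256, 0.6553, -0.7208]
J6: z=[-0.2256, 0.6553, -0.7208] o=[0.4859, 0.8704, -0.2792] → [-0.2974, -0.0066, 0.0871, -0.2256, 0.6553, -0.7208]
V = J·q̇ = [-0.6696, 0.1846, -0.0201, -0.7829, 0.3228, 0.2359]

-0.6696 0.1846 -0.0201 -0.7829 0.3228 0.2359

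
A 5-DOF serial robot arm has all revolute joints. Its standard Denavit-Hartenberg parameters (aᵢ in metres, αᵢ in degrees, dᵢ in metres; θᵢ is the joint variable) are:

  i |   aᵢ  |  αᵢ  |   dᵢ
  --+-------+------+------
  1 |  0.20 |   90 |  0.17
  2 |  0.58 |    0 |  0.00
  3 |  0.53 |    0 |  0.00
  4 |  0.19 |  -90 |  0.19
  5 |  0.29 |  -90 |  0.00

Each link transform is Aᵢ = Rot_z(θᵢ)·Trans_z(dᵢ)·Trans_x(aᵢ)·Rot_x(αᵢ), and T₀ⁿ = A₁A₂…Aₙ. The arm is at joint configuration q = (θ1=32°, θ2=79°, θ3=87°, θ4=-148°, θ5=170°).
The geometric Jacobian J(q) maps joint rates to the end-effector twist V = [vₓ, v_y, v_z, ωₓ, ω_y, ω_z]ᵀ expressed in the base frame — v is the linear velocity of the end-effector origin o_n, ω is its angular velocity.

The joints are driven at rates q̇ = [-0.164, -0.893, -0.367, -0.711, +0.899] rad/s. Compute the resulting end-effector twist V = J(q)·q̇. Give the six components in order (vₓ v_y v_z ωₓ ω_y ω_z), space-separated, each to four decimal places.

0.5733 0.1125 0.7143 -1.2801 1.5243 0.6910

o_n = [-0.1758, -0.2745, 0.8380]
J₁: ẑ×o_n = [0.2745, -0.1758, 0.0000], ω = ẑ
J2: z=[0.5299, -0.8480, 0.0000] o=[0.1696, 0.1060, 0.1700] → [-0.5665, -0.3540, -0.4945, 0.5299, -0.8480, 0.0000]
J3: z=[0.5299, -0.8480, 0.0000] o=[0.2635, 0.1646, 0.7393] → [-0.0837, -0.0523, -0.6052, 0.5299, -0.8480, 0.0000]
J4: z=[0.5299, -0.8480, 0.0000] o=[-0.1727, -0.1079, 0.8676] → [0.0251, 0.0157, -0.0909, 0.5299, -0.8480, 0.0000]
J5: z=[-0.2621, -0.1638, 0.9511] o=[0.0813, -0.1733, 0.9263] → [0.1107, -0.2676, -0.0156, -0.2621, -0.1638, 0.9511]
V = J·q̇ = [0.5733, 0.1125, 0.7143, -1.2801, 1.5243, 0.6910]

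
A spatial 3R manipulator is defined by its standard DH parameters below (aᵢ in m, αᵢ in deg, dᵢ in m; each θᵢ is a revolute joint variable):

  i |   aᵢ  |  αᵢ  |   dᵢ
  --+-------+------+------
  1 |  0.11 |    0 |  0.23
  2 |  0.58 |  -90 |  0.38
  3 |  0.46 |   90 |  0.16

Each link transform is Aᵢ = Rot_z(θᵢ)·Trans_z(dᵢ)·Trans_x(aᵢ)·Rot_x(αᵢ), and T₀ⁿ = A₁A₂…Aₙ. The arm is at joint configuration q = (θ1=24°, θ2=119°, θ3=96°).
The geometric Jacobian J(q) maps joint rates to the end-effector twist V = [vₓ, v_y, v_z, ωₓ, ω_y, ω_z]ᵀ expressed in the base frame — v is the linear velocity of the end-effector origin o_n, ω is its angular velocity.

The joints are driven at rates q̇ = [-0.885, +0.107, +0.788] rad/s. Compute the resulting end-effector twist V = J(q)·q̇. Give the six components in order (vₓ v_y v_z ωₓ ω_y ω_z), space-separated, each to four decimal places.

0.4771 0.0995 0.0379 -0.4742 -0.6293 -0.7780

o_n = [-0.4206, 0.2371, 0.1525]
J₁: ẑ×o_n = [-0.2371, -0.4206, 0.0000], ω = ẑ
J2: z=[0.0000, 0.0000, 1.0000] o=[0.1005, 0.0447, 0.2300] → [-0.1923, -0.5211, 0.0000, 0.0000, 0.0000, 1.0000]
J3: z=[-0.6018, -0.7986, 0.0000] o=[-0.3627, 0.3938, 0.6100] → [0.3654, -0.2753, 0.0481, -0.6018, -0.7986, 0.0000]
V = J·q̇ = [0.4771, 0.0995, 0.0379, -0.4742, -0.6293, -0.7780]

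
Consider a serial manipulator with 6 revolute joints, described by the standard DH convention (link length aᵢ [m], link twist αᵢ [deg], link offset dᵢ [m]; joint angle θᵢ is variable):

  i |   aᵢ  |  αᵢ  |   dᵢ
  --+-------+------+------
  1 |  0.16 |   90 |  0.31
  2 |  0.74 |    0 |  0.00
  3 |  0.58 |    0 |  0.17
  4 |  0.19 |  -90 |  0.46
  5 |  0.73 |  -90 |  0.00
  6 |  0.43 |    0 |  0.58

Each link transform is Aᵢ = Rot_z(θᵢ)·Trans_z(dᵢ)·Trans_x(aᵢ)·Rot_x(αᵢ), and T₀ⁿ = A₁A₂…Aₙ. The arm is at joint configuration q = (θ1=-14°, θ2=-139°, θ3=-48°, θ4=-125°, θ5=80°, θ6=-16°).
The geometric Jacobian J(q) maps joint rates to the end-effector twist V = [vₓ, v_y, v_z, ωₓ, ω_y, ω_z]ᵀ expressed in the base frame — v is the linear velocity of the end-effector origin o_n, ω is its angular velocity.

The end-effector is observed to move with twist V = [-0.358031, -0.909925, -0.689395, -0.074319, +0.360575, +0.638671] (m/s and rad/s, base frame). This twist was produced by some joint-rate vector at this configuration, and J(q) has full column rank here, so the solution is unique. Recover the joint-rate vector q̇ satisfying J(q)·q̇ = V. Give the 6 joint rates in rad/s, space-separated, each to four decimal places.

0.8530 0.6800 -0.1210 -0.8440 -0.0250 0.2700

o_n = [-1.0049, 0.8655, -0.1612]
J₁: ẑ×o_n = [-0.8655, -1.0049, 0.0000], ω = ẑ
J2: z=[-0.2419, -0.9703, 0.0000] o=[0.1552, -0.0387, 0.3100] → [0.4572, -0.1140, -1.3445, -0.2419, -0.9703, 0.0000]
J3: z=[-0.2419, -0.9703, 0.0000] o=[-0.3866, 0.0964, -0.1755] → [-0.0138, 0.0034, -0.7860, -0.2419, -0.9703, 0.0000]
J4: z=[-0.2419, -0.9703, 0.0000] o=[-0.9864, 0.0707, -0.1048] → [0.0548, -0.0137, -0.2103, -0.2419, -0.9703, 0.0000]
J5: z=[-0.7211, 0.1798, 0.6691] o=[-0.9743, -0.4064, 0.0364] → [-0.8866, -0.1630, -0.9116, -0.7211, 0.1798, 0.6691]
J6: z=[-0.5974, 0.3279, -0.7319] o=[-0.7181, 0.2707, 0.1306] → [0.3396, 0.0356, -0.2613, -0.5974, 0.3279, -0.7319]
q̇ = J⁺·V = [0.8530, 0.6800, -0.1210, -0.8440, -0.0250, 0.2700]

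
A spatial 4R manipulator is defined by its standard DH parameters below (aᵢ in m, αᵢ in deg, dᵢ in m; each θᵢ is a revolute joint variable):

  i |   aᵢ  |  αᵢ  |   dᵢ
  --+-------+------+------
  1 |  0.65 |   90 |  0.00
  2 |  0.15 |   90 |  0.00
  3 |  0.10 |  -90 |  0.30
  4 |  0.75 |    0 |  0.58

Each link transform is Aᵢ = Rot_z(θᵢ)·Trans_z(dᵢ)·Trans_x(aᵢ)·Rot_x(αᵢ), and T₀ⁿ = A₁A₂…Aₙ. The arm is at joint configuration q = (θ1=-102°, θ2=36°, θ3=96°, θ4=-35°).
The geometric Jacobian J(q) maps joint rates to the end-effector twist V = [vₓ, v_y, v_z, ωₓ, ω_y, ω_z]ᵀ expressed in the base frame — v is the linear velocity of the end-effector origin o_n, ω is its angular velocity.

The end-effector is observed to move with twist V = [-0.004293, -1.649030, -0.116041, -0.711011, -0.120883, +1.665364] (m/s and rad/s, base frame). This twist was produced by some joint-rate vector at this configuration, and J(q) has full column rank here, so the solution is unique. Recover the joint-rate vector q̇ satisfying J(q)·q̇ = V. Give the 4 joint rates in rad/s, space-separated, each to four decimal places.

o_n = [-0.7756, -0.5237, -0.8855]
J₁: ẑ×o_n = [0.5237, -0.7756, 0.0000], ω = ẑ
J2: z=[-0.9781, 0.2079, 0.0000] o=[-0.1351, -0.6358, 0.0000] → [-0.1841, -0.8662, 0.0235, -0.9781, 0.2079, 0.0000]
J3: z=[-0.1222, -0.5749, -0.8090] o=[-0.1604, -0.7545, 0.0882] → [0.7466, 0.3788, -0.3820, -0.1222, -0.5749, -0.8090]
J4: z=[0.2695, 0.7653, -0.5846] o=[-0.2926, -0.8980, -0.1607] → [-0.3358, 0.4778, 0.4706, 0.2695, 0.7653, -0.5846]
q̇ = J⁺·V = [0.6340, 0.5840, -0.6780, -0.8260]

0.6340 0.5840 -0.6780 -0.8260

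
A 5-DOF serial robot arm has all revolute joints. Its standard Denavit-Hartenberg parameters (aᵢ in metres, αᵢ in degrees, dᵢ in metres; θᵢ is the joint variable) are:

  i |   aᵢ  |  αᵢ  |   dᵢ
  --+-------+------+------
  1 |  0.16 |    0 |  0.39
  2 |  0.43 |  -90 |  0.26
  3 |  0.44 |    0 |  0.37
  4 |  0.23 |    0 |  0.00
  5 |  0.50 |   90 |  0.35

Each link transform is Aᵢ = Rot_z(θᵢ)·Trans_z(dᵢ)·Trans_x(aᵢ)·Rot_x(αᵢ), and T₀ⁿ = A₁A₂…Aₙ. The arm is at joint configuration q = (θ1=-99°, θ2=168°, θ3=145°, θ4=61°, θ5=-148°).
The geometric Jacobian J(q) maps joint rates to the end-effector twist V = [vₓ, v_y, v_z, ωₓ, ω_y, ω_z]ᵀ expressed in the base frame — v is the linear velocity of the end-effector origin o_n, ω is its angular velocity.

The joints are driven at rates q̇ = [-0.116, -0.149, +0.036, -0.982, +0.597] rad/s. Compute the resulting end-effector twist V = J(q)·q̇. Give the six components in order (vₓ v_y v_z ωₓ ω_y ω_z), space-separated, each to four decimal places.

0.0973 0.2095 -0.0901 0.3258 -0.1251 -0.2650

o_n = [-0.6514, 0.2193, 0.0744]
J₁: ẑ×o_n = [-0.2193, -0.6514, 0.0000], ω = ẑ
J2: z=[0.0000, 0.0000, 1.0000] o=[-0.0250, -0.1580, 0.3900] → [-0.3773, -0.6264, 0.0000, 0.0000, 0.0000, 1.0000]
J3: z=[-0.9336, 0.3584, 0.0000] o=[0.1291, 0.2434, 0.6500] → [-0.2063, -0.5373, 0.3022, -0.9336, 0.3584, 0.0000]
J4: z=[-0.9336, 0.3584, 0.0000] o=[-0.3455, 0.0395, 0.3976] → [-0.1158, -0.3017, -0.0582, -0.9336, 0.3584, 0.0000]
J5: z=[-0.9336, 0.3584, 0.0000] o=[-0.4196, -0.1535, 0.4985] → [-0.1520, -0.3959, -0.2650, -0.9336, 0.3584, 0.0000]
V = J·q̇ = [0.0973, 0.2095, -0.0901, 0.3258, -0.1251, -0.2650]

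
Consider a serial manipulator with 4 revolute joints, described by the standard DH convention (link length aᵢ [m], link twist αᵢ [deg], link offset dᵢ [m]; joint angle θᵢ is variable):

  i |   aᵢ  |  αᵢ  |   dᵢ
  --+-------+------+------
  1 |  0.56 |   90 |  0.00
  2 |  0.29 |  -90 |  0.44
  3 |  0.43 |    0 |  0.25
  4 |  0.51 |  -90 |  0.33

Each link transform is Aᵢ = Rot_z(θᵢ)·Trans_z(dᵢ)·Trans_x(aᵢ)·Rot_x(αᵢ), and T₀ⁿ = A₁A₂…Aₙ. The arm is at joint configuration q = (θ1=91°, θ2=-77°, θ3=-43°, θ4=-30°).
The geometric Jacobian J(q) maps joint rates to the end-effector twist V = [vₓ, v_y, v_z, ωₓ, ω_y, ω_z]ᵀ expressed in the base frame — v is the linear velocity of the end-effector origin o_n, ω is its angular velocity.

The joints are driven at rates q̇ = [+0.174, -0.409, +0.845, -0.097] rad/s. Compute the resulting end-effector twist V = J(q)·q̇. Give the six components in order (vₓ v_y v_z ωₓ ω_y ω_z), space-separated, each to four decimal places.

o_n = [1.1982, 1.3158, -0.6038]
J₁: ẑ×o_n = [-1.3158, 1.1982, 0.0000], ω = ẑ
J2: z=[0.9998, 0.0175, 0.0000] o=[-0.0098, 0.5599, 0.0000] → [-0.0105, 0.6037, 0.7347, 0.9998, 0.0175, 0.0000]
J3: z=[-0.0170, 0.9742, 0.2250] o=[0.4290, 0.6328, -0.2826] → [-0.4666, 0.1676, -0.7610, -0.0170, 0.9742, 0.2250]
J4: z=[-0.0170, 0.9742, 0.2250] o=[0.7167, 0.9522, -0.5328] → [-0.1510, 0.1071, -0.4752, -0.0170, 0.9742, 0.2250]
V = J·q̇ = [-0.6043, 0.0928, -0.8974, -0.4217, 0.7216, 0.3423]

-0.6043 0.0928 -0.8974 -0.4217 0.7216 0.3423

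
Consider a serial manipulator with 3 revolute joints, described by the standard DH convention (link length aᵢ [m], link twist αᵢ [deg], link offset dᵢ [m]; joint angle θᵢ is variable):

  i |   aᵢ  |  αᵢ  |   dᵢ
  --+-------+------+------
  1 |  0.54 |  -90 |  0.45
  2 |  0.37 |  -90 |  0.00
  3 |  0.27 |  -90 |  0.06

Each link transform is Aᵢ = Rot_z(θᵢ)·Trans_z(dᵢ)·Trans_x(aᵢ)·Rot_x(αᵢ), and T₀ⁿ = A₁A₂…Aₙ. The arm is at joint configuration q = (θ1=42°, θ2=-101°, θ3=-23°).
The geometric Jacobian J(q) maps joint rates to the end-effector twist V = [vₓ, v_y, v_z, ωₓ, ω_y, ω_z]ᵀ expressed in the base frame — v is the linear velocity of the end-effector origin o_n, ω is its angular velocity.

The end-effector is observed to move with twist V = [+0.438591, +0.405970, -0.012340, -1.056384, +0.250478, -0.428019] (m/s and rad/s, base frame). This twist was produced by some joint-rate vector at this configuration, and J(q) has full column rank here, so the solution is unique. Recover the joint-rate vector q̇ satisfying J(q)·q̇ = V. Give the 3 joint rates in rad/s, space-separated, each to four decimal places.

o_n = [0.2868, 0.4002, 1.0686]
J₁: ẑ×o_n = [-0.4002, 0.2868, 0.0000], ω = ẑ
J2: z=[-0.6691, 0.7431, 0.0000] o=[0.4013, 0.3613, 0.4500] → [0.4597, 0.4139, 0.0591, -0.6691, 0.7431, 0.0000]
J3: z=[0.7295, 0.6568, 0.1908] o=[0.3488, 0.3141, 0.8132] → [0.1513, -0.1982, 0.1036, 0.7295, 0.6568, 0.1908]
q̇ = J⁺·V = [-0.3080, 0.8930, -0.6290]

-0.3080 0.8930 -0.6290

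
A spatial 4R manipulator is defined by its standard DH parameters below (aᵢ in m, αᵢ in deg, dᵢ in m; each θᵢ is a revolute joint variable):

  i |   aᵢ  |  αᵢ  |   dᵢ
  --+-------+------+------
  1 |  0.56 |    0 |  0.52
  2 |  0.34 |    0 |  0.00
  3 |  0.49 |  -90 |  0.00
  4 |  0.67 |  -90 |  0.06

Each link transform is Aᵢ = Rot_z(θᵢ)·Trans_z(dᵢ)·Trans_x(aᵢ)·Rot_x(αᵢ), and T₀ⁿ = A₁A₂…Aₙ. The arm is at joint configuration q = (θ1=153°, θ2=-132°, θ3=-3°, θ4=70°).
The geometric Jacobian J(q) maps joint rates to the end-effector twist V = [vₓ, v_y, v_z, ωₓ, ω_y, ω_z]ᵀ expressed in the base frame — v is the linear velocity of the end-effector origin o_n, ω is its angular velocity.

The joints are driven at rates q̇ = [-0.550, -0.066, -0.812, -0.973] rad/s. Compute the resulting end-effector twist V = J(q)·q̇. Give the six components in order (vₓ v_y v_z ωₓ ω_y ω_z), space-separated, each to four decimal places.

1.1963 -0.6820 0.2230 0.3007 -0.9254 -1.4280

o_n = [0.4839, 0.6554, -0.1096]
J₁: ẑ×o_n = [-0.6554, 0.4839, 0.0000], ω = ẑ
J2: z=[0.0000, 0.0000, 1.0000] o=[-0.4990, 0.2542, 0.5200] → [-0.4011, 0.9828, 0.0000, 0.0000, 0.0000, 1.0000]
J3: z=[0.0000, 0.0000, 1.0000] o=[-0.1815, 0.3761, 0.5200] → [-0.2793, 0.6654, 0.0000, 0.0000, 0.0000, 1.0000]
J4: z=[-0.3090, 0.9511, 0.0000] o=[0.2845, 0.5275, 0.5200] → [-0.5988, -0.1946, -0.2292, -0.3090, 0.9511, 0.0000]
V = J·q̇ = [1.1963, -0.6820, 0.2230, 0.3007, -0.9254, -1.4280]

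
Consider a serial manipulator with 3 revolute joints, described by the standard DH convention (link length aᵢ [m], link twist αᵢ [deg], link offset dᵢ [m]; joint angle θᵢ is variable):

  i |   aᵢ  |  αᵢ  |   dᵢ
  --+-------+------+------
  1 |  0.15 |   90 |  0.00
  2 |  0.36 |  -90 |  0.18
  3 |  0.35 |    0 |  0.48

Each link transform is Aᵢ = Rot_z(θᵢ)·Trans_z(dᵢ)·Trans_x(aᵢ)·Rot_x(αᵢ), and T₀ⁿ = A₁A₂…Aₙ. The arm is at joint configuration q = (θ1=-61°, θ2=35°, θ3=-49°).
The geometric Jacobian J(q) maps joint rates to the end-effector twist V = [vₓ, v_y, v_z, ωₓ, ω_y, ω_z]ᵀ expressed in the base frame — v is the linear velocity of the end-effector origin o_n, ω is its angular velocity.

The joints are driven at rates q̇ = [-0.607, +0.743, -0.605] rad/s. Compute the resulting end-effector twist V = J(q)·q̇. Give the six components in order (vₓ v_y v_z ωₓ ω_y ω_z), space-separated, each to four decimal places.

o_n = [-0.2151, -0.5282, 0.7314]
J₁: ẑ×o_n = [0.5282, -0.2151, 0.0000], ω = ẑ
J2: z=[-0.8746, -0.4848, 0.0000] o=[0.0727, -0.1312, 0.0000] → [-0.3546, 0.6397, 0.2077, -0.8746, -0.4848, 0.0000]
J3: z=[-0.2781, 0.5017, 0.8192] o=[0.0583, -0.4764, 0.2065] → [0.3057, -0.0779, 0.1515, -0.2781, 0.5017, 0.8192]
V = J·q̇ = [-0.7690, 0.6530, 0.0626, -0.4816, -0.6637, -1.1026]

-0.7690 0.6530 0.0626 -0.4816 -0.6637 -1.1026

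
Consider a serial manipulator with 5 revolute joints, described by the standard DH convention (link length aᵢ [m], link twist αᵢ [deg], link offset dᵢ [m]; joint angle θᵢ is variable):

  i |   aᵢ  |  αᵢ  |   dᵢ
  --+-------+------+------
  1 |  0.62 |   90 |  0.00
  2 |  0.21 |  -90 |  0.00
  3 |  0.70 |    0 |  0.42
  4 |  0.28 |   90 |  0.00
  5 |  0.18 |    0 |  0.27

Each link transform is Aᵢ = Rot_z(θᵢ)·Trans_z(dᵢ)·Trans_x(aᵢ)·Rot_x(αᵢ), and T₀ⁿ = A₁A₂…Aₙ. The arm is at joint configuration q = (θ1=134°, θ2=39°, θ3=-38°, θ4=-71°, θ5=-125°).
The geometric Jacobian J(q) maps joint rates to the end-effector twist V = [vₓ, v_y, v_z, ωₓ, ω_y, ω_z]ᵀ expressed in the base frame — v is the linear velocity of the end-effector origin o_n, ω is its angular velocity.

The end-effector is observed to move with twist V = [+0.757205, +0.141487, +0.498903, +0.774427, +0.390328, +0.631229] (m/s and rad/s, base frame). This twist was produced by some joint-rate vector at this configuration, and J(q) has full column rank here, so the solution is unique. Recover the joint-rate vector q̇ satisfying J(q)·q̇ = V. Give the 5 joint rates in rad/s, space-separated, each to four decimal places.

o_n = [-0.1868, 0.9279, 0.4942]
J₁: ẑ×o_n = [-0.9279, -0.1868, 0.0000], ω = ẑ
J2: z=[0.7193, 0.6947, 0.0000] o=[-0.4307, 0.4460, 0.0000] → [0.3433, -0.3555, 0.1772, 0.7193, 0.6947, 0.0000]
J3: z=[0.4372, -0.4527, 0.7771] o=[-0.5441, 0.5634, 0.1322] → [-0.4472, 0.1193, 0.3211, 0.4372, -0.4527, 0.7771]
J4: z=[0.4372, -0.4527, 0.7771] o=[-0.3482, 0.9810, 0.8057] → [0.1823, 0.2616, 0.0499, 0.4372, -0.4527, 0.7771]
J5: z=[0.2762, -0.7547, -0.5950] o=[-0.1086, 1.1139, 0.7483] → [0.0811, 0.1167, -0.1104, 0.2762, -0.7547, -0.5950]
q̇ = J⁺·V = [-0.9980, 0.5440, 0.8660, 0.5620, -0.8730]

-0.9980 0.5440 0.8660 0.5620 -0.8730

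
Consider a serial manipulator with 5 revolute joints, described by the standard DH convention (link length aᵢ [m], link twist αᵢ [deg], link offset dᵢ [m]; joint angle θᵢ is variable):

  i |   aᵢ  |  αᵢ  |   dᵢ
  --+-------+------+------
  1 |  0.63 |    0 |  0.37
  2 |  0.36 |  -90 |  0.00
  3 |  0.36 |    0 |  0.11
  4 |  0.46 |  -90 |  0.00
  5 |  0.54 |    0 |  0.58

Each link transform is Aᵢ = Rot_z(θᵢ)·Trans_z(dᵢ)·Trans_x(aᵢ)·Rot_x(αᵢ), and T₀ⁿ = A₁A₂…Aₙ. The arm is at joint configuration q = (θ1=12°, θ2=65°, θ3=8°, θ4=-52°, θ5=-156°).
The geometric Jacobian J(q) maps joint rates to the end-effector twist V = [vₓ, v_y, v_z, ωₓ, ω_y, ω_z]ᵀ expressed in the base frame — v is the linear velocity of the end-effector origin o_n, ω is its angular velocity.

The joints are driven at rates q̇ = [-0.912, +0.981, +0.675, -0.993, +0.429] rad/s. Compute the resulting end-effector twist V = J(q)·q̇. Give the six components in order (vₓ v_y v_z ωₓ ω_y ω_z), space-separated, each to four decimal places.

o_n = [0.5415, 1.2725, -0.1205]
J₁: ẑ×o_n = [-1.2725, 0.5415, 0.0000], ω = ẑ
J2: z=[0.0000, 0.0000, 1.0000] o=[0.6162, 0.1310, 0.3700] → [-1.1415, -0.0748, 0.0000, 0.0000, 0.0000, 1.0000]
J3: z=[-0.9744, 0.2250, 0.0000] o=[0.6972, 0.4818, 0.3700] → [-0.1103, -0.4779, -0.7354, -0.9744, 0.2250, 0.0000]
J4: z=[-0.9744, 0.2250, 0.0000] o=[0.6702, 0.8539, 0.3199] → [-0.0991, -0.4291, -0.3789, -0.9744, 0.2250, 0.0000]
J5: z=[0.1563, 0.6769, -0.7193] o=[0.7447, 1.1763, 0.6394] → [-0.4451, 0.2649, 0.1526, 0.1563, 0.6769, -0.7193]
V = J·q̇ = [-0.1264, -0.3500, -0.0547, 0.3769, 0.2188, -0.2396]

-0.1264 -0.3500 -0.0547 0.3769 0.2188 -0.2396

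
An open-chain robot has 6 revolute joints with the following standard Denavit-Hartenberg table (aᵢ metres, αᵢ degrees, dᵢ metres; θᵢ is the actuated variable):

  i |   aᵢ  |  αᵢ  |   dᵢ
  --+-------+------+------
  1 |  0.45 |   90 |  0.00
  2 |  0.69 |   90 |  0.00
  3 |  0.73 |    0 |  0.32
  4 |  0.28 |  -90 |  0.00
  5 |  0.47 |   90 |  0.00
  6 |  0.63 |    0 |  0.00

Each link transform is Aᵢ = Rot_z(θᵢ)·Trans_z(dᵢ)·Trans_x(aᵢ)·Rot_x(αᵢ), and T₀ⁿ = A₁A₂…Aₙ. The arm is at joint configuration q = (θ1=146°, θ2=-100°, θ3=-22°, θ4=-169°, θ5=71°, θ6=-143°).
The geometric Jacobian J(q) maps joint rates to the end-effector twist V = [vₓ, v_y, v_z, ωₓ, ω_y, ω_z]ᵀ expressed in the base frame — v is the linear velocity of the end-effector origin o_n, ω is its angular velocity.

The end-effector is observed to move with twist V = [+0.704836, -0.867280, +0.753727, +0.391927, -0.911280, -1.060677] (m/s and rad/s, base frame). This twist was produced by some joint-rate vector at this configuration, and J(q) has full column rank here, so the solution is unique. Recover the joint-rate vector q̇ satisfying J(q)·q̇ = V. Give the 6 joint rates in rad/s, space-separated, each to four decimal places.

o_n = [0.1668, 0.0685, -1.0961]
J₁: ẑ×o_n = [-0.0685, 0.1668, 0.0000], ω = ẑ
J2: z=[0.5592, 0.8290, 0.0000] o=[-0.3731, 0.2516, 0.0000] → [-0.9087, 0.6129, -0.5500, 0.5592, 0.8290, 0.0000]
J3: z=[0.8164, -0.5507, 0.1736] o=[-0.2737, 0.1846, -0.6795] → [0.2496, 0.4166, 0.1478, 0.8164, -0.5507, 0.1736]
J4: z=[0.8164, -0.5507, 0.1736] o=[-0.0680, -0.2840, -1.2905] → [-0.1683, -0.1180, 0.4171, 0.8164, -0.5507, 0.1736]
J5: z=[-0.5764, -0.7953, 0.1879] o=[-0.0776, -0.2130, -1.0198] → [0.0077, 0.0020, 0.0322, -0.5764, -0.7953, 0.1879]
J6: z=[0.2331, 0.0604, 0.9706] o=[-0.4458, 0.0705, -0.9491] → [-0.0070, 0.6288, -0.0375, 0.2331, 0.0604, 0.9706]
q̇ = J⁺·V = [-0.7190, -0.7830, 0.2310, 0.6780, -0.3340, -0.4500]

-0.7190 -0.7830 0.2310 0.6780 -0.3340 -0.4500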